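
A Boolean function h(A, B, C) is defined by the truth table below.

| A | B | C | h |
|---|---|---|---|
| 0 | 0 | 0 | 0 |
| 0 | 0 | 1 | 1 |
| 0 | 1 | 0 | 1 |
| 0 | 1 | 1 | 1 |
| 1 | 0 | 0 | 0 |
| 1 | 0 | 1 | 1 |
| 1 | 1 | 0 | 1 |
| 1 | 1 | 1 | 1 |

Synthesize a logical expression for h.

h(A, B, C) = ~(((~A & ~B) & ~C) | ((A & ~B) & ~C))

There are just 2 zero rows: (0,0,0), (1,0,0). Their minterms are ¬A·¬B·¬C, A·¬B·¬C; the OR of those covers precisely the 0-outputs, and negating it yields h.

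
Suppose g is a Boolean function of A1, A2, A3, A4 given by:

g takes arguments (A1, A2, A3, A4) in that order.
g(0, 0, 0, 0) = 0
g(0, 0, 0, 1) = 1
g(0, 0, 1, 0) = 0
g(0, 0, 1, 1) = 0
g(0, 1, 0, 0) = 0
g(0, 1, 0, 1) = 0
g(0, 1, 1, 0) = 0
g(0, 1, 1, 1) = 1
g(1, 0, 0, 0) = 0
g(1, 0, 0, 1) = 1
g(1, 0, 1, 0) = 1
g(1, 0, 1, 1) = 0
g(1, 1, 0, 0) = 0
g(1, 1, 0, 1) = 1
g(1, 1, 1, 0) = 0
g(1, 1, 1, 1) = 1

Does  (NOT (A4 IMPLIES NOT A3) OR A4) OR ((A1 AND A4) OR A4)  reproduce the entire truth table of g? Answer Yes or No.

Check the formula against g row by row:
  A1=0, A2=0, A3=0, A4=0: formula gives 0, g = 0 ✓
  A1=0, A2=0, A3=0, A4=1: formula gives 1, g = 1 ✓
  A1=0, A2=0, A3=1, A4=0: formula gives 0, g = 0 ✓
  A1=0, A2=0, A3=1, A4=1: formula gives 1, but g = 0 ✗
A single disagreement suffices: at (0,0,1,1) they differ, so the formula does not compute g.

No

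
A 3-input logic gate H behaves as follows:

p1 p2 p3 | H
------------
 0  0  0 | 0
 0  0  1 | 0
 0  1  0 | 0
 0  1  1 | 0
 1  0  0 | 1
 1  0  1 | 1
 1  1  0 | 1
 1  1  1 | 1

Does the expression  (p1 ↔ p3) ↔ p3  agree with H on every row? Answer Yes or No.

Yes

Evaluate (p1 ↔ p3) ↔ p3 on each row and compare to H:
  p1=0, p2=0, p3=0: formula gives 0, H = 0 ✓
  p1=0, p2=0, p3=1: formula gives 0, H = 0 ✓
  p1=0, p2=1, p3=0: formula gives 0, H = 0 ✓
  p1=0, p2=1, p3=1: formula gives 0, H = 0 ✓
  p1=1, p2=0, p3=0: formula gives 1, H = 1 ✓
  …and likewise for the remaining 3 rows.
No disagreement on any input; they are logically equivalent.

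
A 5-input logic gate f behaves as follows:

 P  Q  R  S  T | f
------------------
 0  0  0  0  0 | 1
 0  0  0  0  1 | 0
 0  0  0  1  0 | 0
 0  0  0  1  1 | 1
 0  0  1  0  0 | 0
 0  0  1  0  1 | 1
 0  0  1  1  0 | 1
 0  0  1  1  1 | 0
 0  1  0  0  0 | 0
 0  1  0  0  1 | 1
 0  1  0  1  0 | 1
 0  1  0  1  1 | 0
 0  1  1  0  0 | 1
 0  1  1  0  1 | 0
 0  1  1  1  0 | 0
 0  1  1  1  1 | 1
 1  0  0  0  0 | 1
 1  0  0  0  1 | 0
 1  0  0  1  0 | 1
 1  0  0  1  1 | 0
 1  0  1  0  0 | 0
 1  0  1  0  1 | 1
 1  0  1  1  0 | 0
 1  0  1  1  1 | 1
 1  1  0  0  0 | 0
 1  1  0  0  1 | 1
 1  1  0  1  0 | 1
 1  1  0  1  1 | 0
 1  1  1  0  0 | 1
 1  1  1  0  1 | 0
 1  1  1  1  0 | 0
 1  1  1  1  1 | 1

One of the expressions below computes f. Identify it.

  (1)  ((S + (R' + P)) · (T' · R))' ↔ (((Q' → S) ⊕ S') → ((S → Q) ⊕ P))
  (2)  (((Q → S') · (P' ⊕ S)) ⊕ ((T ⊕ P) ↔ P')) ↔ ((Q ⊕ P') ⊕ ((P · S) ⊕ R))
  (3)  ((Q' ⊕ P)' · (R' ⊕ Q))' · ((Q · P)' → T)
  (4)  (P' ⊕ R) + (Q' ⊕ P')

(1) fails at (0,0,0,0,1): the formula yields 1, f is 0.
(3) fails at (0,0,0,0,0): the formula yields 0, f is 1.
(4) fails at (0,0,0,0,1): the formula yields 1, f is 0.
(2) is the remaining candidate, and it agrees with f on all 32 inputs.

2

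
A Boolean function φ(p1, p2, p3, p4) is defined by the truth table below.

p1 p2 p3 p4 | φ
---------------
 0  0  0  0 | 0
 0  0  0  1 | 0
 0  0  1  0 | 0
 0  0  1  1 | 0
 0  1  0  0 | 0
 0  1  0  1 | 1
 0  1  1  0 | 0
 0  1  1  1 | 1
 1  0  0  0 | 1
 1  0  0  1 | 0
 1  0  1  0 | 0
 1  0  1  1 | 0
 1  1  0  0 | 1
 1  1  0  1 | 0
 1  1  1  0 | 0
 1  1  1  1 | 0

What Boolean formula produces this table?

φ(p1, p2, p3, p4) = (((((p1' · p2) · p3') · p4) + (((p1' · p2) · p3) · p4)) + (((p1 · p2') · p3') · p4')) + (((p1 · p2) · p3') · p4')

φ=1 on 4 inputs: (0,1,0,1), (0,1,1,1), (1,0,0,0), (1,1,0,0). Reading each as a conjunction of literals (¬p1·p2·¬p3·p4, ¬p1·p2·p3·p4, p1·¬p2·¬p3·¬p4, p1·p2·¬p3·¬p4) and taking the OR gives the canonical DNF.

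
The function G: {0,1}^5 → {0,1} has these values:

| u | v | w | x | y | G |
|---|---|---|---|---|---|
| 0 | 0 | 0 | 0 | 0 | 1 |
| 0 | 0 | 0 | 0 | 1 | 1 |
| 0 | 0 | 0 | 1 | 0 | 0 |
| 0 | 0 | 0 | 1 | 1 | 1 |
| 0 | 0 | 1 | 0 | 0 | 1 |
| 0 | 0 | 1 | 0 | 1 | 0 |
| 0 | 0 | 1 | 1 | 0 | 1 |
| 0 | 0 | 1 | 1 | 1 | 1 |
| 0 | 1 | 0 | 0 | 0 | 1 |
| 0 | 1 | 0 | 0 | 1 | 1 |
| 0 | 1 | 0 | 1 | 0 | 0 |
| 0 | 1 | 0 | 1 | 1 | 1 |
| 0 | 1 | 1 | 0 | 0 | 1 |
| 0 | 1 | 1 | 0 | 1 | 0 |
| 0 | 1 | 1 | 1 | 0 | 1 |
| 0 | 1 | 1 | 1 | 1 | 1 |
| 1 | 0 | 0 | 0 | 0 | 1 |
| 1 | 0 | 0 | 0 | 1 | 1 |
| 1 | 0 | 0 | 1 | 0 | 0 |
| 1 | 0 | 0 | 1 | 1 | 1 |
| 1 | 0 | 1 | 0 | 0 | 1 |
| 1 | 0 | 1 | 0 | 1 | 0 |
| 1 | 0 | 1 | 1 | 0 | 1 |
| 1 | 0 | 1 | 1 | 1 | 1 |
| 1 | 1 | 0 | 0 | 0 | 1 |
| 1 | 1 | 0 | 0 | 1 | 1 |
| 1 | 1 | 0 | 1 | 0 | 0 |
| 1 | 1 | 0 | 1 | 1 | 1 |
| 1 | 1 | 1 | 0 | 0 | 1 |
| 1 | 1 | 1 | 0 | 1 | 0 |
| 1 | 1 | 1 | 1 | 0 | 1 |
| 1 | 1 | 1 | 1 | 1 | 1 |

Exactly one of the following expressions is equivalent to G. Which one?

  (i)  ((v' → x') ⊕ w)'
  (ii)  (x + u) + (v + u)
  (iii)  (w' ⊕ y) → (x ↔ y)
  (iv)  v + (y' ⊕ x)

iii

(i): at (0,0,0,0,0) it gives 0, but G = 1 — eliminated.
(ii): at (0,0,0,0,0) it gives 0, but G = 1 — eliminated.
(iv): at (0,0,0,0,1) it gives 0, but G = 1 — eliminated.
(iii) is the remaining candidate, and it agrees with G on all 32 inputs.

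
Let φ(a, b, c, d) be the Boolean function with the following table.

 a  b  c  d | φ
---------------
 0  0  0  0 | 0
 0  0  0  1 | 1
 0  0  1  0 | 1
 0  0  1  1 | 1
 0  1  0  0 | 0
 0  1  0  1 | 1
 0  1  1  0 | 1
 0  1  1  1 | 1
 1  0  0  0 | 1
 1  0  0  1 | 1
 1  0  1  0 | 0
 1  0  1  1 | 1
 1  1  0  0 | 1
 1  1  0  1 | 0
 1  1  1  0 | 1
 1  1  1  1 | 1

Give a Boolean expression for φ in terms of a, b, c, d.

φ(a, b, c, d) = ~((((((~a & ~b) & ~c) & ~d) | (((~a & b) & ~c) & ~d)) | (((a & ~b) & c) & ~d)) | (((a & b) & ~c) & d))

There are just 4 zero rows: (0,0,0,0), (0,1,0,0), (1,0,1,0), (1,1,0,1). Their minterms are ¬a·¬b·¬c·¬d, ¬a·b·¬c·¬d, a·¬b·c·¬d, a·b·¬c·d; the OR of those covers precisely the 0-outputs, and negating it yields φ.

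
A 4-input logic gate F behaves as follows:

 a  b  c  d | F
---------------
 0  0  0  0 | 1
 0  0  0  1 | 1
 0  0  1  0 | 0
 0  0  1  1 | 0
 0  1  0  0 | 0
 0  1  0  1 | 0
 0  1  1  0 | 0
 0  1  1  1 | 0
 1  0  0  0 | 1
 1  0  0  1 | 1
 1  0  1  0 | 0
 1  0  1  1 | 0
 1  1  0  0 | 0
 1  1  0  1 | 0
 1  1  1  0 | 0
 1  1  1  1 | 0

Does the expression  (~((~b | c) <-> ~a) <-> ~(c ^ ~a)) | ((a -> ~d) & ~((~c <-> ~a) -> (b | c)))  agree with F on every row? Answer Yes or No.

Yes

Evaluate (~((~b | c) <-> ~a) <-> ~(c ^ ~a)) | ((a -> ~d) & ~((~c <-> ~a) -> (b | c))) on each row and compare to F:
  a=0, b=0, c=0, d=0: formula gives 1, F = 1 ✓
  a=0, b=0, c=0, d=1: formula gives 1, F = 1 ✓
  a=0, b=0, c=1, d=0: formula gives 0, F = 0 ✓
  a=0, b=0, c=1, d=1: formula gives 0, F = 0 ✓
  …and likewise for the remaining 12 rows.
All 16 rows match — the expression computes F exactly.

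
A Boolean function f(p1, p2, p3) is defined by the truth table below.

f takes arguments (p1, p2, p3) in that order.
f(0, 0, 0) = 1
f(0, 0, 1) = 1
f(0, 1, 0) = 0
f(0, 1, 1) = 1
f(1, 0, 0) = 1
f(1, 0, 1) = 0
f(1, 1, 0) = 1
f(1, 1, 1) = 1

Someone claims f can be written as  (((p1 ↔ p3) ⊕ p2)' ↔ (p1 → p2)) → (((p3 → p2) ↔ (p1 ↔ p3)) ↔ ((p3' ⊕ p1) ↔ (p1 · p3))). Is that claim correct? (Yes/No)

Check the formula against f row by row:
  p1=0, p2=0, p3=0: formula gives 1, f = 1 ✓
  p1=0, p2=0, p3=1: formula gives 1, f = 1 ✓
  p1=0, p2=1, p3=0: formula gives 0, f = 0 ✓
  p1=0, p2=1, p3=1: formula gives 1, f = 1 ✓
  p1=1, p2=0, p3=0: formula gives 1, f = 1 ✓
  …and likewise for the remaining 3 rows.
Every row agrees, so the formula is equivalent.

Yes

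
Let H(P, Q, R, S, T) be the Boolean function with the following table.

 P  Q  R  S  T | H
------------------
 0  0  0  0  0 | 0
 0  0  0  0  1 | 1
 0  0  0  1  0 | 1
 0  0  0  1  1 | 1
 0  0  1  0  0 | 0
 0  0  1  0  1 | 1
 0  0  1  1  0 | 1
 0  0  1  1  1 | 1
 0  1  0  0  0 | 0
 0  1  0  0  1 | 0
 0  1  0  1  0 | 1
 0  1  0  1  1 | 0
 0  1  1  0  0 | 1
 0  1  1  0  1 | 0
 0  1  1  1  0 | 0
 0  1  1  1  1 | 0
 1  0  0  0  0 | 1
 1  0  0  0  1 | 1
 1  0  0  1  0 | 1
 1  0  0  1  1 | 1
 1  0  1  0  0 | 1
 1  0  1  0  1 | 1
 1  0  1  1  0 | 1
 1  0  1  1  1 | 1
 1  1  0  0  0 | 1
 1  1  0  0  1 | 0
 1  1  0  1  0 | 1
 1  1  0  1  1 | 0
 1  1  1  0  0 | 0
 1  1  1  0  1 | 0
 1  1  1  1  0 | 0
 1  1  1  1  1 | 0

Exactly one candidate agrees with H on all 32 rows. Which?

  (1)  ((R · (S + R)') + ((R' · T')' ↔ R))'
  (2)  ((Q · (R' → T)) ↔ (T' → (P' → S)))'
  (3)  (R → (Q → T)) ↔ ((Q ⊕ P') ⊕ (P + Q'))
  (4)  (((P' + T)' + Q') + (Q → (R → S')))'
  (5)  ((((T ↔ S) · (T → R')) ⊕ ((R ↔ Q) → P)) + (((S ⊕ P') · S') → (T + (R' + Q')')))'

(1): at (0,0,0,1,0) it gives 0, but H = 1 — eliminated.
(3): at (0,0,0,0,1) it gives 0, but H = 1 — eliminated.
(4): at (0,0,0,0,1) it gives 0, but H = 1 — eliminated.
(5): at (0,0,0,0,1) it gives 0, but H = 1 — eliminated.
That leaves (2). Evaluating it on every row reproduces the table of H exactly.

2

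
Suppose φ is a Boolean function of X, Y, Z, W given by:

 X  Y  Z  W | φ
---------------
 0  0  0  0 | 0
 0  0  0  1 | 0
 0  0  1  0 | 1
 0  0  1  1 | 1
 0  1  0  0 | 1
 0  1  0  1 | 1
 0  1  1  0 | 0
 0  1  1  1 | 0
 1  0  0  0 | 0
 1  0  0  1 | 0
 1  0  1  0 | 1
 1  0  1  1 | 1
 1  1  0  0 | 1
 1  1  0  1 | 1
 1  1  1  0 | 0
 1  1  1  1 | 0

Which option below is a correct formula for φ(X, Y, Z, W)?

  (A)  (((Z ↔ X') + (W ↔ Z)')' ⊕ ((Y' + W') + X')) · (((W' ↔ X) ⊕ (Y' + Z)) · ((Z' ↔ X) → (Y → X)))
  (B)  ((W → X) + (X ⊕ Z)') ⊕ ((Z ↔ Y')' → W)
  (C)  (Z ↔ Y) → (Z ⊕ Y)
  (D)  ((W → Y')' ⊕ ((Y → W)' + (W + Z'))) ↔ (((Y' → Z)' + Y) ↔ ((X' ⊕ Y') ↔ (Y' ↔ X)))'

(A): at (0,0,1,1) it gives 0, but φ = 1 — eliminated.
(B): at (0,0,0,0) it gives 1, but φ = 0 — eliminated.
(D): at (0,0,1,0) it gives 0, but φ = 1 — eliminated.
(C) is the remaining candidate, and it agrees with φ on all 16 inputs.

C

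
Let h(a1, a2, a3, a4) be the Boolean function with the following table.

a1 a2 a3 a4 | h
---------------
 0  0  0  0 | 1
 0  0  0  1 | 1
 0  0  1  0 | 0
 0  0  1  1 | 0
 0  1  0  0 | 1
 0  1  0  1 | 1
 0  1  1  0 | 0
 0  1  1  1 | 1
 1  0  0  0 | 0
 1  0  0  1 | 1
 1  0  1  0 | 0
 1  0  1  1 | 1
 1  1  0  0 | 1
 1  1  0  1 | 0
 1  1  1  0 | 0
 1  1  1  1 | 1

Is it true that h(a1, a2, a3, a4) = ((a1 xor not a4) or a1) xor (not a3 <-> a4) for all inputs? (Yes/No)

No

Test each input against both h and the formula:
  a1=0, a2=0, a3=0, a4=0: formula gives 1, h = 1 ✓
  a1=0, a2=0, a3=0, a4=1: formula gives 1, h = 1 ✓
  a1=0, a2=0, a3=1, a4=0: formula gives 0, h = 0 ✓
  a1=0, a2=0, a3=1, a4=1: formula gives 0, h = 0 ✓
  …
  a1=0, a2=1, a3=1, a4=1: formula gives 0, but h = 1 ✗
Since they disagree at (0,1,1,1), the expression is not a correct formula for h.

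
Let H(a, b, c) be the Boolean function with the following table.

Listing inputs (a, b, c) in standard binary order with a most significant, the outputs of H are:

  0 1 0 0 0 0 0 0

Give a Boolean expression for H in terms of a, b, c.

Only row (0,0,1) gives 1. That row's minterm ¬a·¬b·c is H directly.

H(a, b, c) = (NOT a AND NOT b) AND c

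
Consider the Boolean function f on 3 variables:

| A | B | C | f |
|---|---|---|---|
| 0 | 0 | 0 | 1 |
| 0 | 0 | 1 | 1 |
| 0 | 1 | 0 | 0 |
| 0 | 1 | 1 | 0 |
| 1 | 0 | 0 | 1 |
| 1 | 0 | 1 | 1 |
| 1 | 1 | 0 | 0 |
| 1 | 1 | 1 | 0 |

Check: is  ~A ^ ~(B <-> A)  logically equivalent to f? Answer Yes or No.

Yes

Test each input against both f and the formula:
  A=0, B=0, C=0: formula gives 1, f = 1 ✓
  A=0, B=0, C=1: formula gives 1, f = 1 ✓
  A=0, B=1, C=0: formula gives 0, f = 0 ✓
  A=0, B=1, C=1: formula gives 0, f = 0 ✓
  A=1, B=0, C=0: formula gives 1, f = 1 ✓
  …and likewise for the remaining 3 rows.
Every row agrees, so the formula is equivalent.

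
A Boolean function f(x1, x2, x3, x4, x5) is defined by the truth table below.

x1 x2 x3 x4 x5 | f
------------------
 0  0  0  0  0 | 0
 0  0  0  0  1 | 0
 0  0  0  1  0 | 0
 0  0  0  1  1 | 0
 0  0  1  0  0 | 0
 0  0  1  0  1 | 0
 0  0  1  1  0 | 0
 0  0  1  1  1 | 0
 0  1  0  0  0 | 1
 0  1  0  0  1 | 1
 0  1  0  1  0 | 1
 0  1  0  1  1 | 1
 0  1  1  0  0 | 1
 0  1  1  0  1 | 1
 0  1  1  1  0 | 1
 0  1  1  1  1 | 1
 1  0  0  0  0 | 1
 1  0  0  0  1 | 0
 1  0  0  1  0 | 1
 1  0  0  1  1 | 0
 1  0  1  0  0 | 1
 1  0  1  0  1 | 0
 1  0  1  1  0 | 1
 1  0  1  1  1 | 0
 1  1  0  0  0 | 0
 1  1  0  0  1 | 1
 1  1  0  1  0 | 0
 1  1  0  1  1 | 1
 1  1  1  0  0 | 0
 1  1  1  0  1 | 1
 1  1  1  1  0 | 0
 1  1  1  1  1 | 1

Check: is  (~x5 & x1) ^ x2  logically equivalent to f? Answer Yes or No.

Yes

Test each input against both f and the formula:
  x1=0, x2=0, x3=0, x4=0, x5=0: formula gives 0, f = 0 ✓
  x1=0, x2=0, x3=0, x4=0, x5=1: formula gives 0, f = 0 ✓
  x1=0, x2=0, x3=0, x4=1, x5=0: formula gives 0, f = 0 ✓
  x1=0, x2=0, x3=0, x4=1, x5=1: formula gives 0, f = 0 ✓
  …and likewise for the remaining 28 rows.
No disagreement on any input; they are logically equivalent.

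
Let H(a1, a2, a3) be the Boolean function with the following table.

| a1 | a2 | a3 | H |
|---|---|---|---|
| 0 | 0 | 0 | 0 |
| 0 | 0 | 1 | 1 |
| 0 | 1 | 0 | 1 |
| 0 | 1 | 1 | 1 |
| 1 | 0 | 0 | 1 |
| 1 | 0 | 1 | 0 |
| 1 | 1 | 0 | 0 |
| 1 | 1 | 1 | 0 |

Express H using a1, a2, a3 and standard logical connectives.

Collect the rows where H=1 — (0,0,1), (0,1,0), (0,1,1), (1,0,0) — and write one minterm per row: ¬a1·¬a2·a3, ¬a1·a2·¬a3, ¬a1·a2·a3, a1·¬a2·¬a3. Their union (logical OR) reproduces the table exactly.

H(a1, a2, a3) = ((((¬a1 ∧ ¬a2) ∧ a3) ∨ ((¬a1 ∧ a2) ∧ ¬a3)) ∨ ((¬a1 ∧ a2) ∧ a3)) ∨ ((a1 ∧ ¬a2) ∧ ¬a3)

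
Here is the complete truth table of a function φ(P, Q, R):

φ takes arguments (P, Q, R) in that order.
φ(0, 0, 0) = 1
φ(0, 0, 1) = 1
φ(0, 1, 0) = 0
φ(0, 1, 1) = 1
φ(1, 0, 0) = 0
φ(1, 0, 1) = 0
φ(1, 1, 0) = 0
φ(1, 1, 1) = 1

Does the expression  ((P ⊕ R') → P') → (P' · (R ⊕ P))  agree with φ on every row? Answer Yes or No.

No

Test each input against both φ and the formula:
  P=0, Q=0, R=0: formula gives 0, but φ = 1 ✗
Since they disagree at (0,0,0), the expression is not a correct formula for φ.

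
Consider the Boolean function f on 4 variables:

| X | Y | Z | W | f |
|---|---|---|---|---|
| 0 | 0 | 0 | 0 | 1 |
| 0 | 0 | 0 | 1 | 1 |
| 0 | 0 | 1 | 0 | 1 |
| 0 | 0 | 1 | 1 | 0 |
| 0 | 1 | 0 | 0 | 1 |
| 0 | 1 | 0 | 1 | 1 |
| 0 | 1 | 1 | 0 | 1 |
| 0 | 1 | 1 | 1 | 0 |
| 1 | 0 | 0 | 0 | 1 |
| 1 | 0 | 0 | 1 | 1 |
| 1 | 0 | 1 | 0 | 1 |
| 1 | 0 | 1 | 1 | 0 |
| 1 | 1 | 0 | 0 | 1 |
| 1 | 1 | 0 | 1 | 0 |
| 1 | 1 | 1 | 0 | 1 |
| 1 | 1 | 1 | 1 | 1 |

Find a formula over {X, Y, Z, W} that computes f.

There are just 4 zero rows: (0,0,1,1), (0,1,1,1), (1,0,1,1), (1,1,0,1). Their minterms are ¬X·¬Y·Z·W, ¬X·Y·Z·W, X·¬Y·Z·W, X·Y·¬Z·W; the OR of those covers precisely the 0-outputs, and negating it yields f.

f(X, Y, Z, W) = ¬((((((¬X ∧ ¬Y) ∧ Z) ∧ W) ∨ (((¬X ∧ Y) ∧ Z) ∧ W)) ∨ (((X ∧ ¬Y) ∧ Z) ∧ W)) ∨ (((X ∧ Y) ∧ ¬Z) ∧ W))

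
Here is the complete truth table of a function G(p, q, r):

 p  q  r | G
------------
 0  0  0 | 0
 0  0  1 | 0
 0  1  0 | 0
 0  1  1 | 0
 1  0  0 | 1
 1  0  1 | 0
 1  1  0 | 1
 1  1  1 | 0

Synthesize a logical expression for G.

The 1-rows are (1,0,0), (1,1,0). Each contributes one minterm — p·¬q·¬r; p·q·¬r — and their disjunction is a sum-of-products form of G.

G(p, q, r) = ((p ∧ ¬q) ∧ ¬r) ∨ ((p ∧ q) ∧ ¬r)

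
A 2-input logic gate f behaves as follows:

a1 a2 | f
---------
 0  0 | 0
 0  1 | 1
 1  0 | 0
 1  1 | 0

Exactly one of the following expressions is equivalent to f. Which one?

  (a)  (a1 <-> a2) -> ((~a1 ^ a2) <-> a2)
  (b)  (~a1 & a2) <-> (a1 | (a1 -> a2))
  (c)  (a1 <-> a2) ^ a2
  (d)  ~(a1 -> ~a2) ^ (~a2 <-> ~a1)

b

(a) fails at (1,0): the formula yields 1, f is 0.
(c) fails at (0,0): the formula yields 1, f is 0.
(d) fails at (0,0): the formula yields 1, f is 0.
That leaves (b). Evaluating it on every row reproduces the table of f exactly.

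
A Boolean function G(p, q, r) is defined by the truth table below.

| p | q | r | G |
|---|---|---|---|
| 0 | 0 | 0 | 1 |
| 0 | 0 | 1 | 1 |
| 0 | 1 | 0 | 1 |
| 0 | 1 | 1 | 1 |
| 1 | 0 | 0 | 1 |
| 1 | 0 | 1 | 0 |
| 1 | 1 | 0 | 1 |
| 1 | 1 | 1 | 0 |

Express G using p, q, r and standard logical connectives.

G is 0 on only 2 rows — (1,0,1), (1,1,1). Writing each as a minterm (p·¬q·r, p·q·r) and OR-ing them characterizes exactly where G=0, so G is the negation of that disjunction.

G(p, q, r) = ¬(((p ∧ ¬q) ∧ r) ∨ ((p ∧ q) ∧ r))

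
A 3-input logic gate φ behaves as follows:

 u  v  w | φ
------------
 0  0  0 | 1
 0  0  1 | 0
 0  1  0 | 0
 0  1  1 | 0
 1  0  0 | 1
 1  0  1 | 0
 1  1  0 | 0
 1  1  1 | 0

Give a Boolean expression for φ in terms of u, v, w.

φ(u, v, w) = ((NOT u AND NOT v) AND NOT w) OR ((u AND NOT v) AND NOT w)

Collect the rows where φ=1 — (0,0,0), (1,0,0) — and write one minterm per row: ¬u·¬v·¬w, u·¬v·¬w. Their union (logical OR) reproduces the table exactly.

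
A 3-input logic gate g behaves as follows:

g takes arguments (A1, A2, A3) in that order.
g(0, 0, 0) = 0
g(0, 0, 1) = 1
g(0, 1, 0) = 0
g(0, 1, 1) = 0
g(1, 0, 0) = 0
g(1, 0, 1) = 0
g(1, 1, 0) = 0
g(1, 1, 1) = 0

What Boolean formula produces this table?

g is 1 on exactly one input, (0,0,1), whose minterm is ¬A1·¬A2·A3. So g is just that conjunction.

g(A1, A2, A3) = (~A1 & ~A2) & A3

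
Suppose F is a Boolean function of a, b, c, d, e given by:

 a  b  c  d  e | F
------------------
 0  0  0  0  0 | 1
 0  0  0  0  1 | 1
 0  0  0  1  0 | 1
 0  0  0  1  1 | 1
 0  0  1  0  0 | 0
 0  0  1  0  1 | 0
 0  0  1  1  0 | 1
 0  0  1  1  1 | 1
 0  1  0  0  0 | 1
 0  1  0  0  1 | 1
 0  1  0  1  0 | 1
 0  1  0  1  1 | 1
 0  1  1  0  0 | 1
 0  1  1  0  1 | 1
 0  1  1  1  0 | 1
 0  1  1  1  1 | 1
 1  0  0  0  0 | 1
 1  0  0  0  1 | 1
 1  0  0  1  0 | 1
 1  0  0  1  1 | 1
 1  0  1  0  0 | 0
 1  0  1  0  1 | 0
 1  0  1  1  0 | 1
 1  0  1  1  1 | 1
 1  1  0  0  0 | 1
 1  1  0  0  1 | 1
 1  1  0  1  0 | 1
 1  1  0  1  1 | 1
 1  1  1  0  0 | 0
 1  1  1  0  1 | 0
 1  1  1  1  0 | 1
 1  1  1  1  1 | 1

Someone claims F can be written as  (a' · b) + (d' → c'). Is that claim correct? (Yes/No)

Test each input against both F and the formula:
  a=0, b=0, c=0, d=0, e=0: formula gives 1, F = 1 ✓
  a=0, b=0, c=0, d=0, e=1: formula gives 1, F = 1 ✓
  a=0, b=0, c=0, d=1, e=0: formula gives 1, F = 1 ✓
  a=0, b=0, c=0, d=1, e=1: formula gives 1, F = 1 ✓
  … (the remaining 28 rows also agree.)
All 32 rows match — the expression computes F exactly.

Yes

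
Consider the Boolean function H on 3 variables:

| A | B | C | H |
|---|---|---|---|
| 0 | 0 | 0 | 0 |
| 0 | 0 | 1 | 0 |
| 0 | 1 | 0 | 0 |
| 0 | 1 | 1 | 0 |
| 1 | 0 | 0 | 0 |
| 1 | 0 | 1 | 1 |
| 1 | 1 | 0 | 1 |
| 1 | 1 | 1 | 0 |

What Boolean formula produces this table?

H=1 on 2 inputs: (1,0,1), (1,1,0). Reading each as a conjunction of literals (A·¬B·C, A·B·¬C) and taking the OR gives the canonical DNF.

H(A, B, C) = ((A ∧ ¬B) ∧ C) ∨ ((A ∧ B) ∧ ¬C)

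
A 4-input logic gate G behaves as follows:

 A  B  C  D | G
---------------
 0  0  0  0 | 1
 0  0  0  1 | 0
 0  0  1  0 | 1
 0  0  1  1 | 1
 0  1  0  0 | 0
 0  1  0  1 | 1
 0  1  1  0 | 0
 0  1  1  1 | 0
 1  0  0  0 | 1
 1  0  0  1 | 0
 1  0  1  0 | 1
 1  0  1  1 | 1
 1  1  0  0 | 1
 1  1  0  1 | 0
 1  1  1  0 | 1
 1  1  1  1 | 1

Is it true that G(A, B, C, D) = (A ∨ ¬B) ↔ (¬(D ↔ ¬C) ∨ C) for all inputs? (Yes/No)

Yes

Test each input against both G and the formula:
  A=0, B=0, C=0, D=0: formula gives 1, G = 1 ✓
  A=0, B=0, C=0, D=1: formula gives 0, G = 0 ✓
  A=0, B=0, C=1, D=0: formula gives 1, G = 1 ✓
  A=0, B=0, C=1, D=1: formula gives 1, G = 1 ✓
  …and likewise for the remaining 12 rows.
Every row agrees, so the formula is equivalent.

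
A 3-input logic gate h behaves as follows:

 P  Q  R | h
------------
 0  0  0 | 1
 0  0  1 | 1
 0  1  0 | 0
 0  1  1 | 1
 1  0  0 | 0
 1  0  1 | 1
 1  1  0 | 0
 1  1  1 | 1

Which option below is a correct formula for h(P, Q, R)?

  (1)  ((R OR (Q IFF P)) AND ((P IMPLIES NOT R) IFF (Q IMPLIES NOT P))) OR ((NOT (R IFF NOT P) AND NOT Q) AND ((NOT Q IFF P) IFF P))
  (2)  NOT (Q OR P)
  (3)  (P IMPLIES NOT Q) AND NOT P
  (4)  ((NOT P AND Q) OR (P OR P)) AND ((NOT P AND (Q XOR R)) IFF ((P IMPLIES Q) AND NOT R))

(2): at (0,1,1) it gives 0, but h = 1 — eliminated.
(3): at (0,1,0) it gives 1, but h = 0 — eliminated.
(4): at (0,0,0) it gives 0, but h = 1 — eliminated.
That leaves (1). Evaluating it on every row reproduces the table of h exactly.

1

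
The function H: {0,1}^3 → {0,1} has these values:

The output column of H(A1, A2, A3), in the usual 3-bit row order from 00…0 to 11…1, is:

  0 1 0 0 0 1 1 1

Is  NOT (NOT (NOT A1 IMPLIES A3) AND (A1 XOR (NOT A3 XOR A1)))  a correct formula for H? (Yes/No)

No

Evaluate NOT (NOT (NOT A1 IMPLIES A3) AND (A1 XOR (NOT A3 XOR A1))) on each row and compare to H:
  A1=0, A2=0, A3=0: formula gives 0, H = 0 ✓
  A1=0, A2=0, A3=1: formula gives 1, H = 1 ✓
  A1=0, A2=1, A3=0: formula gives 0, H = 0 ✓
  A1=0, A2=1, A3=1: formula gives 1, but H = 0 ✗
Row (0,1,1) is a counterexample, so the formula is not equivalent to H.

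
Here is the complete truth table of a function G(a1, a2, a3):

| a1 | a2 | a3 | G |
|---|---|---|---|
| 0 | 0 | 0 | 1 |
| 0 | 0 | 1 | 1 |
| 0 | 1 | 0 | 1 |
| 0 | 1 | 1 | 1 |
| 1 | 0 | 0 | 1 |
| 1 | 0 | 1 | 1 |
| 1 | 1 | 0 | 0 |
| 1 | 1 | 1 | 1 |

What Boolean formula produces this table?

G(a1, a2, a3) = ~((a1 & a2) & ~a3)

Only row (1,1,0) gives 0. So G is 1 everywhere except there — the complement of the minterm a1·a2·¬a3.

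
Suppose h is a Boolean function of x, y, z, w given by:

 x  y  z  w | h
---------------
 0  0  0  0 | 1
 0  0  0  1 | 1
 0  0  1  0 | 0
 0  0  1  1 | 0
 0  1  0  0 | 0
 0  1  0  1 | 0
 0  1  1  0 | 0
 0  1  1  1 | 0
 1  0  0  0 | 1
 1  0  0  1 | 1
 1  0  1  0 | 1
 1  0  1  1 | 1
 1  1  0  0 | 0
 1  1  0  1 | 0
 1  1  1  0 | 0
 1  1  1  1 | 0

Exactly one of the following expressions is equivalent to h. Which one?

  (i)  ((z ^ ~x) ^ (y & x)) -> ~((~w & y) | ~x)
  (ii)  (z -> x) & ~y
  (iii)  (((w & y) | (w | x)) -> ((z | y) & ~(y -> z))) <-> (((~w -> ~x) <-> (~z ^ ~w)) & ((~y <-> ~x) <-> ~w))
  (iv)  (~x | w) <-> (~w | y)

ii

(i) fails at (0,0,0,0): the formula yields 0, h is 1.
(iii) fails at (0,0,0,0): the formula yields 0, h is 1.
(iv) fails at (0,0,0,1): the formula yields 0, h is 1.
Only (ii) survives; checking it on all 16 rows confirms it matches h.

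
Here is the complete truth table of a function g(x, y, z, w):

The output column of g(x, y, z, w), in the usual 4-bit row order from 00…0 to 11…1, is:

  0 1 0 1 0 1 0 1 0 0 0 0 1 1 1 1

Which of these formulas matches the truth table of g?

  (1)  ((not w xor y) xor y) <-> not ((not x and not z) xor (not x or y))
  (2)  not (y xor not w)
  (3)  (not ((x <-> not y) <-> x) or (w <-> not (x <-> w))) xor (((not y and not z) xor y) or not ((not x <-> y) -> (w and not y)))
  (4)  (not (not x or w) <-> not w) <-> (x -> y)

4

(1) disagrees with g on (0,0,0,0) (formula → 1, table → 0); rule it out.
(2) disagrees with g on (0,1,0,0) (formula → 1, table → 0); rule it out.
(3) disagrees with g on (0,0,0,1) (formula → 0, table → 1); rule it out.
Only (4) survives; checking it on all 16 rows confirms it matches g.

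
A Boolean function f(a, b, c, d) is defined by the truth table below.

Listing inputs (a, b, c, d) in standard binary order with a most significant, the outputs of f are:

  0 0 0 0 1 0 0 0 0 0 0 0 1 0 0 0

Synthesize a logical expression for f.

f(a, b, c, d) = (((~a & b) & ~c) & ~d) | (((a & b) & ~c) & ~d)

f=1 on 2 inputs: (0,1,0,0), (1,1,0,0). Reading each as a conjunction of literals (¬a·b·¬c·¬d, a·b·¬c·¬d) and taking the OR gives the canonical DNF.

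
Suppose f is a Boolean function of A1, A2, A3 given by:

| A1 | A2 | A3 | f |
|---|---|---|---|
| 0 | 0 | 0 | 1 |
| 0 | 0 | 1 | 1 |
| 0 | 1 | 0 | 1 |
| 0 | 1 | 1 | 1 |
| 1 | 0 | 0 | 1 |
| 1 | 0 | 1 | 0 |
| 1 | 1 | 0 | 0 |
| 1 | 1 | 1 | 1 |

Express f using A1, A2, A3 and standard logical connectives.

The 0-rows are (1,0,1), (1,1,0). Take each as a conjunction (A1·¬A2·A3, A1·A2·¬A3), form their disjunction, and complement — that gives a formula that is 1 everywhere f is.

f(A1, A2, A3) = NOT (((A1 AND NOT A2) AND A3) OR ((A1 AND A2) AND NOT A3))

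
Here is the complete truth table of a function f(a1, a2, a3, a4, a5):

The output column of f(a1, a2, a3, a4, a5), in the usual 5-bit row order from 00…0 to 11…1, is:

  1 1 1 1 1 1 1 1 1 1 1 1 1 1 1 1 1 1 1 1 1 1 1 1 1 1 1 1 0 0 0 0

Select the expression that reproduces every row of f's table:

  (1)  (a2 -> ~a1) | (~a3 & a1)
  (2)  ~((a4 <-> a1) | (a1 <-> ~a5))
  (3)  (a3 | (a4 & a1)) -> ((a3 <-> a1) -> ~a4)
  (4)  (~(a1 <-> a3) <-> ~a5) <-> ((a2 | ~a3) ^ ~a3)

1

(2) disagrees with f on (0,0,0,0,0) (formula → 0, table → 1); rule it out.
(3) disagrees with f on (1,0,1,1,0) (formula → 0, table → 1); rule it out.
(4) disagrees with f on (0,0,0,0,1) (formula → 0, table → 1); rule it out.
That leaves (1). Evaluating it on every row reproduces the table of f exactly.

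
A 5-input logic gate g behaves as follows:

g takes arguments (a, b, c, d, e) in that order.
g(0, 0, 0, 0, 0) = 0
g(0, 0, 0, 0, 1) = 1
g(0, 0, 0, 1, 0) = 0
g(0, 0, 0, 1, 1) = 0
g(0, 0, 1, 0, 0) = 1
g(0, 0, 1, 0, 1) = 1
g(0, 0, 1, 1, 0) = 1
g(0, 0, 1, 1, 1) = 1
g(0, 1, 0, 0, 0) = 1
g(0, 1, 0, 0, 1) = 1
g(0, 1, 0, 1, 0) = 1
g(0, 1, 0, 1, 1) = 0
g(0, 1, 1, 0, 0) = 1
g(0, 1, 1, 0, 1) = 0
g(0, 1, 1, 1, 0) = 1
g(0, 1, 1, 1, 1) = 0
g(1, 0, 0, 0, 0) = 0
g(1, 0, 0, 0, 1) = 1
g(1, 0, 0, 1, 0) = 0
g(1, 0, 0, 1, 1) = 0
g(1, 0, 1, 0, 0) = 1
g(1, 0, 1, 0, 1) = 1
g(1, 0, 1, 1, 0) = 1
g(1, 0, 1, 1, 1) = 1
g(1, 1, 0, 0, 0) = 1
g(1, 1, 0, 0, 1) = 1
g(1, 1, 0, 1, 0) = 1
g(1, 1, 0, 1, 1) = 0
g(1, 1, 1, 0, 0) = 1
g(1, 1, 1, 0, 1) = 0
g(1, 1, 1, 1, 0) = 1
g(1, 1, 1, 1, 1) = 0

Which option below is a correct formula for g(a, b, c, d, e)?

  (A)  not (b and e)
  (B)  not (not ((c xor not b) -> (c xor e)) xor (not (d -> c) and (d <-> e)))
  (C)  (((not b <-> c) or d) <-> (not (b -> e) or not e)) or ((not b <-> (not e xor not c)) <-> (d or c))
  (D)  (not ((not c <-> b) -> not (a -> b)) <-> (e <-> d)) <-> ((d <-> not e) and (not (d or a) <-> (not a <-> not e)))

(A): at (0,0,0,0,0) it gives 1, but g = 0 — eliminated.
(C): at (0,0,0,0,0) it gives 1, but g = 0 — eliminated.
(D): at (0,0,0,0,0) it gives 1, but g = 0 — eliminated.
Only (B) survives; checking it on all 32 rows confirms it matches g.

B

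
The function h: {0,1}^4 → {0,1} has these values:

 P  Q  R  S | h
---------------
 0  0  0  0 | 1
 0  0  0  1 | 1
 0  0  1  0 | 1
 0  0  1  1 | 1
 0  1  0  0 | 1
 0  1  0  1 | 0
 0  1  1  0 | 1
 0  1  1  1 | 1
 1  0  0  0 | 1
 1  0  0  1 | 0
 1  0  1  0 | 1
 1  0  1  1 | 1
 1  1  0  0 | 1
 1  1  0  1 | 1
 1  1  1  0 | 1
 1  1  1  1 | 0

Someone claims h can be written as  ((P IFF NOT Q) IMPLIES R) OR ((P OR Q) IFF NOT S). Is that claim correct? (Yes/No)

No

Test each input against both h and the formula:
  P=0, Q=0, R=0, S=0: formula gives 1, h = 1 ✓
  P=0, Q=0, R=0, S=1: formula gives 1, h = 1 ✓
  P=0, Q=0, R=1, S=0: formula gives 1, h = 1 ✓
  P=0, Q=0, R=1, S=1: formula gives 1, h = 1 ✓
  …
  P=1, Q=1, R=1, S=1: formula gives 1, but h = 0 ✗
Since they disagree at (1,1,1,1), the expression is not a correct formula for h.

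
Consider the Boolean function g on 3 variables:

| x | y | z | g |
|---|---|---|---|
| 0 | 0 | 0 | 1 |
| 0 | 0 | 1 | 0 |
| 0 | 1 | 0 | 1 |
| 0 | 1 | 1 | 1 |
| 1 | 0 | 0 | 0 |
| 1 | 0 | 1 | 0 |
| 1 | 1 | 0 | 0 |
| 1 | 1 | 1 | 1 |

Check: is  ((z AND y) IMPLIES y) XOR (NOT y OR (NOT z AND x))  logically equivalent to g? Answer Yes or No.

No

Check the formula against g row by row:
  x=0, y=0, z=0: formula gives 0, but g = 1 ✗
Since they disagree at (0,0,0), the expression is not a correct formula for g.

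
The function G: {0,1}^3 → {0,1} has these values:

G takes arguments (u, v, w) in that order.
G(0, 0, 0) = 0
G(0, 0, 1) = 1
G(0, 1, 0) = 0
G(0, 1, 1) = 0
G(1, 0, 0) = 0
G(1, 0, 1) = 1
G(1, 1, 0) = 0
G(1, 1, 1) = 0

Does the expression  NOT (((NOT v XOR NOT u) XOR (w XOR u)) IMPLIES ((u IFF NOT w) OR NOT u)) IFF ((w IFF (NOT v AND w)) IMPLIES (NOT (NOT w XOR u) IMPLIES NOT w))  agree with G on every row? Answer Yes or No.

Yes

Test each input against both G and the formula:
  u=0, v=0, w=0: formula gives 0, G = 0 ✓
  u=0, v=0, w=1: formula gives 1, G = 1 ✓
  u=0, v=1, w=0: formula gives 0, G = 0 ✓
  u=0, v=1, w=1: formula gives 0, G = 0 ✓
  u=1, v=0, w=0: formula gives 0, G = 0 ✓
  …and likewise for the remaining 3 rows.
All 8 rows match — the expression computes G exactly.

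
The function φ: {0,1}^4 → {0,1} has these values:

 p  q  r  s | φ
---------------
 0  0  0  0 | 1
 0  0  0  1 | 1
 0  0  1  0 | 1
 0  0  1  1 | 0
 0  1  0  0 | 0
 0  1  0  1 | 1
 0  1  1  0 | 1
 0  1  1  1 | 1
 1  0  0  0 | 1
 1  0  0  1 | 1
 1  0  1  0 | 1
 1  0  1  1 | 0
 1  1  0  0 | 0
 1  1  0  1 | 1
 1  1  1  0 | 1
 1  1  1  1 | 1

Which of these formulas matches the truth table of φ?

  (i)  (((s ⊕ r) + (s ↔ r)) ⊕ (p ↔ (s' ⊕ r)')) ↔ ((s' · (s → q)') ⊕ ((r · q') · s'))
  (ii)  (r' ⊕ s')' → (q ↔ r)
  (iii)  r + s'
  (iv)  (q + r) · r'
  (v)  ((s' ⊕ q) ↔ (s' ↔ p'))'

(i): at (0,0,0,1) it gives 0, but φ = 1 — eliminated.
(iii): at (0,0,0,1) it gives 0, but φ = 1 — eliminated.
(iv): at (0,0,0,0) it gives 0, but φ = 1 — eliminated.
(v): at (0,0,0,0) it gives 0, but φ = 1 — eliminated.
That leaves (ii). Evaluating it on every row reproduces the table of φ exactly.

ii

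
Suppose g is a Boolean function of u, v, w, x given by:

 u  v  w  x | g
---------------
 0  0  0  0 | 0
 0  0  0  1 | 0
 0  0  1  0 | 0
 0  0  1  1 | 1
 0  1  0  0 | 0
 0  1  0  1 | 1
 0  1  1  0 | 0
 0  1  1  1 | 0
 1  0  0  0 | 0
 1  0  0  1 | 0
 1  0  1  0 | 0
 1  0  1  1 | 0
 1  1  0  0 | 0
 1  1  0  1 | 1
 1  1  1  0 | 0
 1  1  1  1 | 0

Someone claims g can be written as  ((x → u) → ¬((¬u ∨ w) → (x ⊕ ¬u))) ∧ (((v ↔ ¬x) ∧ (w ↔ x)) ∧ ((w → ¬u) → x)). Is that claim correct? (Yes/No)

No

Evaluate ((x → u) → ¬((¬u ∨ w) → (x ⊕ ¬u))) ∧ (((v ↔ ¬x) ∧ (w ↔ x)) ∧ ((w → ¬u) → x)) on each row and compare to g:
  u=0, v=0, w=0, x=0: formula gives 0, g = 0 ✓
  u=0, v=0, w=0, x=1: formula gives 0, g = 0 ✓
  u=0, v=0, w=1, x=0: formula gives 0, g = 0 ✓
  u=0, v=0, w=1, x=1: formula gives 1, g = 1 ✓
  …
  u=0, v=1, w=0, x=1: formula gives 0, but g = 1 ✗
Row (0,1,0,1) is a counterexample, so the formula is not equivalent to g.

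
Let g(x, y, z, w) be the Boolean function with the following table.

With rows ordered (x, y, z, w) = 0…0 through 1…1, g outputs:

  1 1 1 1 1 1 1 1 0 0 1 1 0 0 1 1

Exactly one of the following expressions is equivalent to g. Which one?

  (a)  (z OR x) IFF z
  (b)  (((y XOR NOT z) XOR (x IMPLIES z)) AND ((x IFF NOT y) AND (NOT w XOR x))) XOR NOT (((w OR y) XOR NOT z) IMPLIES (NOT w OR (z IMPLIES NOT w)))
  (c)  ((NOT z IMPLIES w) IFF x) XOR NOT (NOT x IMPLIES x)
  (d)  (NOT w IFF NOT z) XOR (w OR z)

(b) fails at (0,0,0,0): the formula yields 0, g is 1.
(c) fails at (0,0,0,0): the formula yields 0, g is 1.
(d) fails at (0,0,1,1): the formula yields 0, g is 1.
That leaves (a). Evaluating it on every row reproduces the table of g exactly.

a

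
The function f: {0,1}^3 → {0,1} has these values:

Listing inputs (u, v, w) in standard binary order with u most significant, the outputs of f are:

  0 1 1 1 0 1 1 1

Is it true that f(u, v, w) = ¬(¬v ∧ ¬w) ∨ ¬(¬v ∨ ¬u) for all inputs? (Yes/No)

Yes

Test each input against both f and the formula:
  u=0, v=0, w=0: formula gives 0, f = 0 ✓
  u=0, v=0, w=1: formula gives 1, f = 1 ✓
  u=0, v=1, w=0: formula gives 1, f = 1 ✓
  u=0, v=1, w=1: formula gives 1, f = 1 ✓
  u=1, v=0, w=0: formula gives 0, f = 0 ✓
  …and likewise for the remaining 3 rows.
All 8 rows match — the expression computes f exactly.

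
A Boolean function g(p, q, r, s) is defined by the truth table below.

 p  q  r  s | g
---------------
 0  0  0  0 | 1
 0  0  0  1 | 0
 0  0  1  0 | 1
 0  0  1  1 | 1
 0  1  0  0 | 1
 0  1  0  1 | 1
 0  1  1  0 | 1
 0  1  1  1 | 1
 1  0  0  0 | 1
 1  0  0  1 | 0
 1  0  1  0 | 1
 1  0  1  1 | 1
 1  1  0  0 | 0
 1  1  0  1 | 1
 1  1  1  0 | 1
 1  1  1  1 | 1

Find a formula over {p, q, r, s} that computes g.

g(p, q, r, s) = not (((((not p and not q) and not r) and s) or (((p and not q) and not r) and s)) or (((p and q) and not r) and not s))

g is 0 on only 3 rows — (0,0,0,1), (1,0,0,1), (1,1,0,0). Writing each as a minterm (¬p·¬q·¬r·s, p·¬q·¬r·s, p·q·¬r·¬s) and OR-ing them characterizes exactly where g=0, so g is the negation of that disjunction.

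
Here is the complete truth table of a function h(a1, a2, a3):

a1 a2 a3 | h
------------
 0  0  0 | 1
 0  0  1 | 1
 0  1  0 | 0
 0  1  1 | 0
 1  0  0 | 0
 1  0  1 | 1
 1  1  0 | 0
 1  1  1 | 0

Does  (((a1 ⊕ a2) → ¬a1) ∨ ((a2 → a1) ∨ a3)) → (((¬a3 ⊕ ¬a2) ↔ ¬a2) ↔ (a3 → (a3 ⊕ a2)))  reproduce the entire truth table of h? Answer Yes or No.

No

Test each input against both h and the formula:
  a1=0, a2=0, a3=0: formula gives 0, but h = 1 ✗
Since they disagree at (0,0,0), the expression is not a correct formula for h.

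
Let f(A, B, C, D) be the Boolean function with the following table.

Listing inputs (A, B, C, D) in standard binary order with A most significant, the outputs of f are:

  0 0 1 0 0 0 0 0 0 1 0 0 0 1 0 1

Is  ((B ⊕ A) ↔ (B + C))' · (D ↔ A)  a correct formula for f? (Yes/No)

Yes

Check the formula against f row by row:
  A=0, B=0, C=0, D=0: formula gives 0, f = 0 ✓
  A=0, B=0, C=0, D=1: formula gives 0, f = 0 ✓
  A=0, B=0, C=1, D=0: formula gives 1, f = 1 ✓
  A=0, B=0, C=1, D=1: formula gives 0, f = 0 ✓
  …and likewise for the remaining 12 rows.
No disagreement on any input; they are logically equivalent.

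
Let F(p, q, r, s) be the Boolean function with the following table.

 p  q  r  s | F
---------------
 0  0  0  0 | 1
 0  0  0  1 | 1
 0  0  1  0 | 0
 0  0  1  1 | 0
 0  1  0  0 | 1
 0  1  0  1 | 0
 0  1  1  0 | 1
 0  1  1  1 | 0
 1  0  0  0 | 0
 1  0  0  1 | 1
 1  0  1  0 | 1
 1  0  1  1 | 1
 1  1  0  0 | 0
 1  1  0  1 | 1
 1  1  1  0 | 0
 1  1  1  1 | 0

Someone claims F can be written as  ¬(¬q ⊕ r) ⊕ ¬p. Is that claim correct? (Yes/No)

Test each input against both F and the formula:
  p=0, q=0, r=0, s=0: formula gives 1, F = 1 ✓
  p=0, q=0, r=0, s=1: formula gives 1, F = 1 ✓
  p=0, q=0, r=1, s=0: formula gives 0, F = 0 ✓
  p=0, q=0, r=1, s=1: formula gives 0, F = 0 ✓
  p=0, q=1, r=0, s=0: formula gives 0, but F = 1 ✗
Row (0,1,0,0) is a counterexample, so the formula is not equivalent to F.

No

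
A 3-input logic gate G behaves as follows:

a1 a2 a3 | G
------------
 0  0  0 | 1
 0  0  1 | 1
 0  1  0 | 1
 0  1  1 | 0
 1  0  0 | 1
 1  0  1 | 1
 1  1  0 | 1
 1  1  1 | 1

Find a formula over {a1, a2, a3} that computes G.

G is 0 on exactly one input, (0,1,1), whose minterm is ¬a1·a2·a3. So G is the negation of that single conjunction.

G(a1, a2, a3) = ~((~a1 & a2) & a3)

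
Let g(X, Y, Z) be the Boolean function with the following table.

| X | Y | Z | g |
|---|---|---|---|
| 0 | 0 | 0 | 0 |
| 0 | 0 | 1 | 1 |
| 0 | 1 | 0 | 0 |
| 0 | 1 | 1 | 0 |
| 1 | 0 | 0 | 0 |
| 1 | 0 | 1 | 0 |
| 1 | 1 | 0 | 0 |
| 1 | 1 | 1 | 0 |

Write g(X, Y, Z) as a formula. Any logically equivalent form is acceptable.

Only row (0,0,1) gives 1. That row's minterm ¬X·¬Y·Z is g directly.

g(X, Y, Z) = (~X & ~Y) & Z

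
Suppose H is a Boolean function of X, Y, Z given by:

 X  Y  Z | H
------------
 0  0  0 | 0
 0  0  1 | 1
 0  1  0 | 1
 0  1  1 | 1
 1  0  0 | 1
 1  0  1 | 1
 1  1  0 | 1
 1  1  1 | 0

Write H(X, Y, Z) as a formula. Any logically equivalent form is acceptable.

There are just 2 zero rows: (0,0,0), (1,1,1). Their minterms are ¬X·¬Y·¬Z, X·Y·Z; the OR of those covers precisely the 0-outputs, and negating it yields H.

H(X, Y, Z) = not (((not X and not Y) and not Z) or ((X and Y) and Z))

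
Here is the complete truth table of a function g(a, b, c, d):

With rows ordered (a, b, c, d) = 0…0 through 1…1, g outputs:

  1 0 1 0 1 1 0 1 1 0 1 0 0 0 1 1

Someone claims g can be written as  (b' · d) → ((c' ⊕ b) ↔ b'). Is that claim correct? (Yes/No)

No

Check the formula against g row by row:
  a=0, b=0, c=0, d=0: formula gives 1, g = 1 ✓
  a=0, b=0, c=0, d=1: formula gives 1, but g = 0 ✗
Row (0,0,0,1) is a counterexample, so the formula is not equivalent to g.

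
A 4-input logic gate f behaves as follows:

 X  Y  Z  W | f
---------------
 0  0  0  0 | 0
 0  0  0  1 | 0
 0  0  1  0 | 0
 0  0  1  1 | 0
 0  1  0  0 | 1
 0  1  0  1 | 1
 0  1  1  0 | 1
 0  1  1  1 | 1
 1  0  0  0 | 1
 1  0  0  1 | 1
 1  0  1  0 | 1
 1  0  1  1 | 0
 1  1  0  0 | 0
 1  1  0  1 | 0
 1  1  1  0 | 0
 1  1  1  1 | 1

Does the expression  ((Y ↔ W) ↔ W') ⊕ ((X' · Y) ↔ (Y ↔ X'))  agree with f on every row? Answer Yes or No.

Test each input against both f and the formula:
  X=0, Y=0, Z=0, W=0: formula gives 0, f = 0 ✓
  X=0, Y=0, Z=0, W=1: formula gives 0, f = 0 ✓
  X=0, Y=0, Z=1, W=0: formula gives 0, f = 0 ✓
  X=0, Y=0, Z=1, W=1: formula gives 0, f = 0 ✓
  …
  X=1, Y=0, Z=1, W=1: formula gives 1, but f = 0 ✗
A single disagreement suffices: at (1,0,1,1) they differ, so the formula does not compute f.

No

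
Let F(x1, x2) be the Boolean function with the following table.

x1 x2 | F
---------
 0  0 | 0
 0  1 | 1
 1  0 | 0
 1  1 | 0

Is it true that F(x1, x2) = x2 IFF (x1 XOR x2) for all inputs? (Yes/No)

Check the formula against F row by row:
  x1=0, x2=0: formula gives 1, but F = 0 ✗
A single disagreement suffices: at (0,0) they differ, so the formula does not compute F.

No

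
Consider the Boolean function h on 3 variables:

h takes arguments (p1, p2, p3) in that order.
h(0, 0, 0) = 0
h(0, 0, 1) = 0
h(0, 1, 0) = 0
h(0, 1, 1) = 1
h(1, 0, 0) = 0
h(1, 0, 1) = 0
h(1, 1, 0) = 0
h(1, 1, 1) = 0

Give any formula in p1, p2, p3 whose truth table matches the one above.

h(p1, p2, p3) = (not p1 and p2) and p3

Only row (0,1,1) gives 1. That row's minterm ¬p1·p2·p3 is h directly.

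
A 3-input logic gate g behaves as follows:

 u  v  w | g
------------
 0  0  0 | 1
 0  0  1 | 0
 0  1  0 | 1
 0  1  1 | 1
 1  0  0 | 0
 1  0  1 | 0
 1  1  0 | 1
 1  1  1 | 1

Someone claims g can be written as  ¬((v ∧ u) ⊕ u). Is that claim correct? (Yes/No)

Evaluate ¬((v ∧ u) ⊕ u) on each row and compare to g:
  u=0, v=0, w=0: formula gives 1, g = 1 ✓
  u=0, v=0, w=1: formula gives 1, but g = 0 ✗
Row (0,0,1) is a counterexample, so the formula is not equivalent to g.

No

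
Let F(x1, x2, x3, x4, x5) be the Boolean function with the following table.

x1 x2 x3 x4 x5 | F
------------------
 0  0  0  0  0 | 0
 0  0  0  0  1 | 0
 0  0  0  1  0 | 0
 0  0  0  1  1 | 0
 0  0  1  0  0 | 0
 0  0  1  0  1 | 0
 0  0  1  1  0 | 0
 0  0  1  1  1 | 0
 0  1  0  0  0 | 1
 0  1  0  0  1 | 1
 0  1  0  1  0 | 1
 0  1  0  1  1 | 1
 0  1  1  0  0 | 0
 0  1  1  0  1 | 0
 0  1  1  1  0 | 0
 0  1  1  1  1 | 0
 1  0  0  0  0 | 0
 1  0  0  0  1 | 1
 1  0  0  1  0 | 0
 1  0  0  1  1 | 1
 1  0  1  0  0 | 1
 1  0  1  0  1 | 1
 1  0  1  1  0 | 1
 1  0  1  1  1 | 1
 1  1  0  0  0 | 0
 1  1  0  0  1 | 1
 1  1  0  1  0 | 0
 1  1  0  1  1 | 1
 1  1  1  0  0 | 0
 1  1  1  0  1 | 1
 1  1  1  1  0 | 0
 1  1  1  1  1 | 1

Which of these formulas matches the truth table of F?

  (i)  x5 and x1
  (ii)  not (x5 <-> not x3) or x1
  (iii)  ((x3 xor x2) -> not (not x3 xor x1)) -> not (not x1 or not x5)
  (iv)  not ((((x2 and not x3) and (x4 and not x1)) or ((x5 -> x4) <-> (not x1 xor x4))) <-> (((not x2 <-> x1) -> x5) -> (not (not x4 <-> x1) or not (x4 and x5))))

iii

(i) fails at (0,1,0,0,0): the formula yields 0, F is 1.
(ii) fails at (0,0,0,0,0): the formula yields 1, F is 0.
(iv) fails at (0,0,0,0,1): the formula yields 1, F is 0.
That leaves (iii). Evaluating it on every row reproduces the table of F exactly.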